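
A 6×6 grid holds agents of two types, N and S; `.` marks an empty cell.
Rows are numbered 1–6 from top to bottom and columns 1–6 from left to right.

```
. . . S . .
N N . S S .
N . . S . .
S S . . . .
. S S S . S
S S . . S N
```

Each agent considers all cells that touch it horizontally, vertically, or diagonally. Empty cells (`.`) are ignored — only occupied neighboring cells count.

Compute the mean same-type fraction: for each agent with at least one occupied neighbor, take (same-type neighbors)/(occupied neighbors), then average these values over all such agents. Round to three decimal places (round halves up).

(1,4)S 2/2
(2,1)N 2/2
(2,2)N 2/2
(2,4)S 3/3
(2,5)S 3/3
(3,1)N 2/4
(3,4)S 2/2
(4,1)S 2/3
(4,2)S 3/4
(5,2)S 5/5
(5,3)S 4/4
(5,4)S 2/2
(5,6)S 1/2
(6,1)S 2/2
(6,2)S 3/3
(6,5)S 2/3
(6,6)N 0/2
Sum over 17 agents: 2/2 + 2/2 + 2/2 + 3/3 + 3/3 + 2/4 + 2/2 + 2/3 + 3/4 + 5/5 + 4/4 + 2/2 + 1/2 + 2/2 + 3/3 + 2/3 + 0/2 = 169/12; mean = 169/12 ÷ 17 = 169/204 = 0.828431… → 0.828.

0.828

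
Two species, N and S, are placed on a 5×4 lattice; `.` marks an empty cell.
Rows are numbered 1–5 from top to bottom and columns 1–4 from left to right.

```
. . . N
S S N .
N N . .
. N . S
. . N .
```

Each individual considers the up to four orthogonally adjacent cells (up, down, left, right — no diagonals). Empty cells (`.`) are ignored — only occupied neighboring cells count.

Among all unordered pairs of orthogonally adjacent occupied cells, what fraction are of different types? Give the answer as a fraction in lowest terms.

Scan each occupied cell's neighbors to the right and below so each pair is counted once.
From row 2: 3 unlike of 4 pairs (running 3/4).
From row 3: 0 unlike of 2 pairs (running 3/6).
Total adjacent occupied pairs: 6; unlike-type pairs: 3.
3/6 reduces to 1/2.

1/2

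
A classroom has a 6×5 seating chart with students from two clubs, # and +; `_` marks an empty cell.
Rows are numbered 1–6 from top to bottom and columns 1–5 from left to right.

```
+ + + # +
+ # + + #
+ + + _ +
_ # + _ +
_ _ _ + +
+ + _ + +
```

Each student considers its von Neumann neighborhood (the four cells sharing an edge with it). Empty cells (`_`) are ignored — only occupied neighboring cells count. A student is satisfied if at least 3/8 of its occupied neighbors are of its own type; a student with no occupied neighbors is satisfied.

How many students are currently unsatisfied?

6

Row 1: (1,1)+ 2/2 ✓ · (1,2)+ 2/3 ✓ · (1,3)+ 2/3 ✓ · (1,4)# 0/3 ✗ · (1,5)+ 0/2 ✗
Row 2: (2,1)+ 2/3 ✓ · (2,2)# 0/4 ✗ · (2,3)+ 3/4 ✓ · (2,4)+ 1/3 ✗ · (2,5)# 0/3 ✗
Row 3: (3,1)+ 2/2 ✓ · (3,2)+ 2/4 ✓ · (3,3)+ 3/3 ✓ · (3,5)+ 1/2 ✓
Row 4: (4,2)# 0/2 ✗ · (4,3)+ 1/2 ✓ · (4,5)+ 2/2 ✓
Row 5: (5,4)+ 2/2 ✓ · (5,5)+ 3/3 ✓
Row 6: (6,1)+ 1/1 ✓ · (6,2)+ 1/1 ✓ · (6,4)+ 2/2 ✓ · (6,5)+ 2/2 ✓
Unsatisfied: (1,4), (1,5), (2,2), (2,4), (2,5), (4,2) — 6 in total.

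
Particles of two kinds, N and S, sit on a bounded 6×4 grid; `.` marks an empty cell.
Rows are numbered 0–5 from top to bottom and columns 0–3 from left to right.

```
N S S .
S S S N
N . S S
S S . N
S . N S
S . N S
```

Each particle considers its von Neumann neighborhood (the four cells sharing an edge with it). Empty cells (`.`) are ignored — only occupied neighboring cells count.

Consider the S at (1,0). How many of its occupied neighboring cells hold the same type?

Occupied neighbors of (1,0): (0,0)=N, (2,0)=N, (1,1)=S.
Same type (S): 1 of 3.

1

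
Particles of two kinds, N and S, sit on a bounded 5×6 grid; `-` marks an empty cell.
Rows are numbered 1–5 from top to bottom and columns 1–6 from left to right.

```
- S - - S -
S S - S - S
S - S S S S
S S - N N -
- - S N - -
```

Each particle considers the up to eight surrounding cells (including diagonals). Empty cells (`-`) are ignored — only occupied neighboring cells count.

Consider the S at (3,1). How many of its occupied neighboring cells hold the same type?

4

Occupied neighbors of (3,1): (2,1)=S, (2,2)=S, (4,1)=S, (4,2)=S.
Same type (S): 4 of 4.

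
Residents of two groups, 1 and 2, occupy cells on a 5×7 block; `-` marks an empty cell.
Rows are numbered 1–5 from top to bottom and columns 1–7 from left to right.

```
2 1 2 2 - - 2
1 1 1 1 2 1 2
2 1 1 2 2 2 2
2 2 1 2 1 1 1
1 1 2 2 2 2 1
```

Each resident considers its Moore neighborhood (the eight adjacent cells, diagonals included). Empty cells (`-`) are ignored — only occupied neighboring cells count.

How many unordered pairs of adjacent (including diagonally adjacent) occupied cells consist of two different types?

53

Scan each occupied cell's neighbors to the right and below (and the two forward diagonals) so each pair is counted once.
Row 1: 2(1,1)–1(1,2)≠ 2(1,1)–1(2,1)≠ 2(1,1)–1(2,2)≠ 1(1,2)–2(1,3)≠ 1(1,2)–1(2,2)= 1(1,2)–1(2,3)= 1(1,2)–1(2,1)= 2(1,3)–2(1,4)= 2(1,3)–1(2,3)≠ 2(1,3)–1(2,4)≠ 2(1,3)–1(2,2)≠ 2(1,4)–1(2,4)≠ 2(1,4)–2(2,5)= 2(1,4)–1(2,3)≠ 2(1,7)–2(2,7)= 2(1,7)–1(2,6)≠  → 10/16 unlike.
Row 2: 1(2,1)–1(2,2)= 1(2,1)–2(3,1)≠ 1(2,1)–1(3,2)= 1(2,2)–1(2,3)= 1(2,2)–1(3,2)= 1(2,2)–1(3,3)= 1(2,2)–2(3,1)≠ 1(2,3)–1(2,4)= 1(2,3)–1(3,3)= 1(2,3)–2(3,4)≠ 1(2,3)–1(3,2)= 1(2,4)–2(2,5)≠ 1(2,4)–2(3,4)≠ 1(2,4)–2(3,5)≠ 1(2,4)–1(3,3)= 2(2,5)–1(2,6)≠ 2(2,5)–2(3,5)= 2(2,5)–2(3,6)= 2(2,5)–2(3,4)= 1(2,6)–2(2,7)≠ 1(2,6)–2(3,6)≠ 1(2,6)–2(3,7)≠ 1(2,6)–2(3,5)≠ 2(2,7)–2(3,7)= 2(2,7)–2(3,6)=  → 11/25 unlike.
Row 3: 2(3,1)–1(3,2)≠ 2(3,1)–2(4,1)= 2(3,1)–2(4,2)= 1(3,2)–1(3,3)= 1(3,2)–2(4,2)≠ 1(3,2)–1(4,3)= 1(3,2)–2(4,1)≠ 1(3,3)–2(3,4)≠ 1(3,3)–1(4,3)= 1(3,3)–2(4,4)≠ 1(3,3)–2(4,2)≠ 2(3,4)–2(3,5)= 2(3,4)–2(4,4)= 2(3,4)–1(4,5)≠ 2(3,4)–1(4,3)≠ 2(3,5)–2(3,6)= 2(3,5)–1(4,5)≠ 2(3,5)–1(4,6)≠ 2(3,5)–2(4,4)= 2(3,6)–2(3,7)= 2(3,6)–1(4,6)≠ 2(3,6)–1(4,7)≠ 2(3,6)–1(4,5)≠ 2(3,7)–1(4,7)≠ 2(3,7)–1(4,6)≠  → 15/25 unlike.
Row 4: 2(4,1)–2(4,2)= 2(4,1)–1(5,1)≠ 2(4,1)–1(5,2)≠ 2(4,2)–1(4,3)≠ 2(4,2)–1(5,2)≠ 2(4,2)–2(5,3)= 2(4,2)–1(5,1)≠ 1(4,3)–2(4,4)≠ 1(4,3)–2(5,3)≠ 1(4,3)–2(5,4)≠ 1(4,3)–1(5,2)= 2(4,4)–1(4,5)≠ 2(4,4)–2(5,4)= 2(4,4)–2(5,5)= 2(4,4)–2(5,3)= 1(4,5)–1(4,6)= 1(4,5)–2(5,5)≠ 1(4,5)–2(5,6)≠ 1(4,5)–2(5,4)≠ 1(4,6)–1(4,7)= 1(4,6)–2(5,6)≠ 1(4,6)–1(5,7)= 1(4,6)–2(5,5)≠ 1(4,7)–1(5,7)= 1(4,7)–2(5,6)≠  → 15/25 unlike.
Row 5: 1(5,1)–1(5,2)= 1(5,2)–2(5,3)≠ 2(5,3)–2(5,4)= 2(5,4)–2(5,5)= 2(5,5)–2(5,6)= 2(5,6)–1(5,7)≠  → 2/6 unlike.
Total adjacent occupied pairs: 97; unlike-type pairs: 53.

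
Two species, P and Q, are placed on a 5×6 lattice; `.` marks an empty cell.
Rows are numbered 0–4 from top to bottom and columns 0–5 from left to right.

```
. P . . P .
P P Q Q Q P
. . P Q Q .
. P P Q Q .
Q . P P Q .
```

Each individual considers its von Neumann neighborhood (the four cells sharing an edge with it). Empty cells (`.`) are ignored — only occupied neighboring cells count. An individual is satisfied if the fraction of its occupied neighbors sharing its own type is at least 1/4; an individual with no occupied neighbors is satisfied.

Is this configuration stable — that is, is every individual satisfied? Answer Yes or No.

No

(0,1)P 1/1 ok
(0,4)P 0/1 unhappy
(1,0)P 1/1 ok
(1,1)P 2/3 ok
(1,2)Q 1/3 ok
(1,3)Q 3/3 ok
(1,4)Q 2/4 ok
(1,5)P 0/1 unhappy
(2,2)P 1/3 ok
(2,3)Q 3/4 ok
(2,4)Q 3/3 ok
(3,1)P 1/1 ok
(3,2)P 3/4 ok
(3,3)Q 2/4 ok
(3,4)Q 3/3 ok
(4,0)Q 0/0 ok
(4,2)P 2/2 ok
(4,3)P 1/3 ok
(4,4)Q 1/2 ok
For instance (0,4) has only 0/1 same-type neighbors, below 1/4.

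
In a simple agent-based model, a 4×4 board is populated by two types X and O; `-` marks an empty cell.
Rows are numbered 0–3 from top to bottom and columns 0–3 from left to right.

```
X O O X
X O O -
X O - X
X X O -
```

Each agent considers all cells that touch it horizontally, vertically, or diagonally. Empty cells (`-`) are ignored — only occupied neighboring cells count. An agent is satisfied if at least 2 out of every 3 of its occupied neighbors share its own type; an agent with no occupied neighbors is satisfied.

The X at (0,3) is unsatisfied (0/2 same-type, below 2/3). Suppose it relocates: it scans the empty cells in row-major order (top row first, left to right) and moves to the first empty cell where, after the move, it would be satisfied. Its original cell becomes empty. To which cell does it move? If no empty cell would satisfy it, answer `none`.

Vacating (0,3). Empty cells in order:
  (1,3): 1/3 same-type → still unsatisfied.
  (2,2): 2/6 same-type → still unsatisfied.
  (3,3): 1/2 same-type → still unsatisfied.

none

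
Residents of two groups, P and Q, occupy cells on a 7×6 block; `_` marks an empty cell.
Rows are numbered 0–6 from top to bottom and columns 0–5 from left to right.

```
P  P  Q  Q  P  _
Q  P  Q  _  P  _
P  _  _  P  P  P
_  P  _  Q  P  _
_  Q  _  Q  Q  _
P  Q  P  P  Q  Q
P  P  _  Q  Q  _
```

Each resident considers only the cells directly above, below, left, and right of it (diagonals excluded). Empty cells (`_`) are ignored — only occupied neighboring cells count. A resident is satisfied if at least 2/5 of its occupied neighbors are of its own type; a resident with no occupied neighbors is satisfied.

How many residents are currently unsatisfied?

(0,0)P 1/2 ✓
(0,1)P 2/3 ✓
(0,2)Q 2/3 ✓
(0,3)Q 1/2 ✓
(0,4)P 1/2 ✓
(1,0)Q 0/3 ✗
(1,1)P 1/3 ✗
(1,2)Q 1/2 ✓
(1,4)P 2/2 ✓
(2,0)P 0/1 ✗
(2,3)P 1/2 ✓
(2,4)P 4/4 ✓
(2,5)P 1/1 ✓
(3,1)P 0/1 ✗
(3,3)Q 1/3 ✗
(3,4)P 1/3 ✗
(4,1)Q 1/2 ✓
(4,3)Q 2/3 ✓
(4,4)Q 2/3 ✓
(5,0)P 1/2 ✓
(5,1)Q 1/4 ✗
(5,2)P 1/2 ✓
(5,3)P 1/4 ✗
(5,4)Q 3/4 ✓
(5,5)Q 1/1 ✓
(6,0)P 2/2 ✓
(6,1)P 1/2 ✓
(6,3)Q 1/2 ✓
(6,4)Q 2/2 ✓
Unsatisfied: (1,0), (1,1), (2,0), (3,1), (3,3), (3,4), (5,1), (5,3) — 8 in total.

8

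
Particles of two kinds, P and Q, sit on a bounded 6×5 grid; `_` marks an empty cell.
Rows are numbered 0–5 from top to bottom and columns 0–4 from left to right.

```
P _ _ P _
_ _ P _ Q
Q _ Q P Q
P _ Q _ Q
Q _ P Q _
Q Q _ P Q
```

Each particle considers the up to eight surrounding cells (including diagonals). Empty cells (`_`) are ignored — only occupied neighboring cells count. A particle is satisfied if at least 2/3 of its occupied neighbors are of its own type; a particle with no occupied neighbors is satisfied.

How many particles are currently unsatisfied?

(0,0)P 0/0 ok
(0,3)P 1/2 unhappy
(1,2)P 2/3 ok
(1,4)Q 1/3 unhappy
(2,0)Q 0/1 unhappy
(2,2)Q 1/3 unhappy
(2,3)P 1/6 unhappy
(2,4)Q 2/3 ok
(3,0)P 0/2 unhappy
(3,2)Q 2/4 unhappy
(3,4)Q 2/3 ok
(4,0)Q 2/3 ok
(4,2)P 1/4 unhappy
(4,3)Q 3/5 unhappy
(5,0)Q 2/2 ok
(5,1)Q 2/3 ok
(5,3)P 1/3 unhappy
(5,4)Q 1/2 unhappy
Unsatisfied: (0,3), (1,4), (2,0), (2,2), (2,3), (3,0), (3,2), (4,2), (4,3), (5,3), (5,4) — 11 in total.

11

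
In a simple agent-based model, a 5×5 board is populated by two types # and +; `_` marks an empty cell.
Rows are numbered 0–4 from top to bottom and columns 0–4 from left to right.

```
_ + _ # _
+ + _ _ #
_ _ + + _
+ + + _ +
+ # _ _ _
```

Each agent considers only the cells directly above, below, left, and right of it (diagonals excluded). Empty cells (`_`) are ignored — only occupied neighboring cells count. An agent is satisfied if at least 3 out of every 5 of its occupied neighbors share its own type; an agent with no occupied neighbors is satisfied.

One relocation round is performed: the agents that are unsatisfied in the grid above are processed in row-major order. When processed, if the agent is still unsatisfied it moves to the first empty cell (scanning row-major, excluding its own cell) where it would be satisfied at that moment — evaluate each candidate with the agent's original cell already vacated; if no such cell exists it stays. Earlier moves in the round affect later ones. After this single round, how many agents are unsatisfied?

Initially unsatisfied (in order): (4,0), (4,1).
  (4,0) → (0,0).
  (4,1) → (0,4).
Resulting grid:
+ + _ # #
+ + _ _ #
_ _ + + _
+ + + _ +
_ _ _ _ _
All satisfied now.

0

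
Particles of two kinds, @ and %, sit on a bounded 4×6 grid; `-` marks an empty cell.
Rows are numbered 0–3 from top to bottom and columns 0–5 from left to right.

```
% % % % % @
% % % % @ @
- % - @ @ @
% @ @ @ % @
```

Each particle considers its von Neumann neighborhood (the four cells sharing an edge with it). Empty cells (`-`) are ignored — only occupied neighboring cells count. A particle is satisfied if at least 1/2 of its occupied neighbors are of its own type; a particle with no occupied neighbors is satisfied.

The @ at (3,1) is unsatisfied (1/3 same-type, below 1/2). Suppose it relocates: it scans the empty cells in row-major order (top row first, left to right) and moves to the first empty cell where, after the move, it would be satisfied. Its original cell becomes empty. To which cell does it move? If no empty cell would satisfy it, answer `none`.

(2,2)

Vacating (3,1). Empty cells in order:
  (2,0): 0/3 same-type → still unsatisfied.
  (2,2): 2/4 same-type → satisfied — stop here.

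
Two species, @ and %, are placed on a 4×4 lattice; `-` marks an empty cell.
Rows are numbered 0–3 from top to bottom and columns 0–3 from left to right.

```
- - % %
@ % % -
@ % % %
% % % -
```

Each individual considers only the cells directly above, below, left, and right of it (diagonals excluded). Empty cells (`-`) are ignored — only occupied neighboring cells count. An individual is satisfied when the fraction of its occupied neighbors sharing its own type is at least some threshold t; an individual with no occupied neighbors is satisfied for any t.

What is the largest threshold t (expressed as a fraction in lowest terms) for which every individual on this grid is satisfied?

1/3

(0,2)% 2/2
(0,3)% 1/1
(1,0)@ 1/2
(1,1)% 2/3
(1,2)% 3/3
(2,0)@ 1/3
(2,1)% 3/4
(2,2)% 4/4
(2,3)% 1/1
(3,0)% 1/2
(3,1)% 3/3
(3,2)% 2/2
The smallest same-type fraction is 1/3 at (2,0), which reduces to 1/3. Any threshold above that leaves this individual unsatisfied.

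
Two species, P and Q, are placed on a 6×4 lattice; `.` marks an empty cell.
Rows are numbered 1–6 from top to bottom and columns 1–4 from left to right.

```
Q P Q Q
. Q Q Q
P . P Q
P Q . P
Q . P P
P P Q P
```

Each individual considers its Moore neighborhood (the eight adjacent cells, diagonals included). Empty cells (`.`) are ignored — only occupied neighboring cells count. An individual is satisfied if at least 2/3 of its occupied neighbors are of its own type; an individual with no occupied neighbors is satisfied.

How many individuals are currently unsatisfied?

12

Row 1: (1,1)Q 1/2 not · (1,2)P 0/4 not · (1,3)Q 4/5 satisfied · (1,4)Q 3/3 satisfied
Row 2: (2,2)Q 3/6 not · (2,3)Q 5/7 satisfied · (2,4)Q 4/5 satisfied
Row 3: (3,1)P 1/3 not · (3,3)P 1/6 not · (3,4)Q 2/4 not
Row 4: (4,1)P 1/3 not · (4,2)Q 1/5 not · (4,4)P 3/4 satisfied
Row 5: (5,1)Q 1/4 not · (5,3)P 4/6 satisfied · (5,4)P 3/4 satisfied
Row 6: (6,1)P 1/2 not · (6,2)P 2/4 not · (6,3)Q 0/4 not · (6,4)P 2/3 satisfied
Unsatisfied: (1,1), (1,2), (2,2), (3,1), (3,3), (3,4), (4,1), (4,2), (5,1), (6,1), (6,2), (6,3) — 12 in total.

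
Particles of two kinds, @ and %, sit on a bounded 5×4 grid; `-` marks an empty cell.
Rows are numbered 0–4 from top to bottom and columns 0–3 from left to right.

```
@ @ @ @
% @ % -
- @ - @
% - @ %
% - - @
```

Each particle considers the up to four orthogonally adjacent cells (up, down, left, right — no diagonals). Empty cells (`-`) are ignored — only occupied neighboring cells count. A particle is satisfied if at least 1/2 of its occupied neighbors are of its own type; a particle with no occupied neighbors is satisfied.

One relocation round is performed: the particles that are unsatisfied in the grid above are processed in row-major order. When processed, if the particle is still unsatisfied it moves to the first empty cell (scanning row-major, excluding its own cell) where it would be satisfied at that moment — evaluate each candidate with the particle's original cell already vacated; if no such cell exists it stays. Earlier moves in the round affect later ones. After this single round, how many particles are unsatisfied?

1

Initially unsatisfied (in order): (1,0), (1,2), (2,3), (3,2), (3,3), (4,3).
  (1,0) → (2,0).
  (1,2) → (4,1).
  (2,3) → (1,0).
  (3,2) → (1,2).
  (3,3) → (2,3).
  (4,3): now satisfied by earlier moves; stays.
Resulting grid:
@ @ @ @
@ @ @ -
% @ - %
% - - -
% % - @
Unsatisfied now: (2,0).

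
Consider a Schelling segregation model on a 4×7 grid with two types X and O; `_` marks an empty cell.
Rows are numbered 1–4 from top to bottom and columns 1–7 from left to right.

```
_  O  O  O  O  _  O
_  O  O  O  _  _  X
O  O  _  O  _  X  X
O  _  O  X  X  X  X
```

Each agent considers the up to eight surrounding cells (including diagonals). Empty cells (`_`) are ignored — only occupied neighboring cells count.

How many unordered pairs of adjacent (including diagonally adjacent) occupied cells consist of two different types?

Scan each occupied cell's neighbors to the right and below (and the two forward diagonals) so each pair is counted once.
Row 1: O(1,2)–O(1,3)= O(1,2)–O(2,2)= O(1,2)–O(2,3)= O(1,3)–O(1,4)= O(1,3)–O(2,3)= O(1,3)–O(2,4)= O(1,3)–O(2,2)= O(1,4)–O(1,5)= O(1,4)–O(2,4)= O(1,4)–O(2,3)= O(1,5)–O(2,4)= O(1,7)–X(2,7)≠  → 1/12 unlike.
Row 2: O(2,2)–O(2,3)= O(2,2)–O(3,2)= O(2,2)–O(3,1)= O(2,3)–O(2,4)= O(2,3)–O(3,4)= O(2,3)–O(3,2)= O(2,4)–O(3,4)= X(2,7)–X(3,7)= X(2,7)–X(3,6)=  → 0/9 unlike.
Row 3: O(3,1)–O(3,2)= O(3,1)–O(4,1)= O(3,2)–O(4,3)= O(3,2)–O(4,1)= O(3,4)–X(4,4)≠ O(3,4)–X(4,5)≠ O(3,4)–O(4,3)= X(3,6)–X(3,7)= X(3,6)–X(4,6)= X(3,6)–X(4,7)= X(3,6)–X(4,5)= X(3,7)–X(4,7)= X(3,7)–X(4,6)=  → 2/13 unlike.
Row 4: O(4,3)–X(4,4)≠ X(4,4)–X(4,5)= X(4,5)–X(4,6)= X(4,6)–X(4,7)=  → 1/4 unlike.
Total adjacent occupied pairs: 38; unlike-type pairs: 4.

4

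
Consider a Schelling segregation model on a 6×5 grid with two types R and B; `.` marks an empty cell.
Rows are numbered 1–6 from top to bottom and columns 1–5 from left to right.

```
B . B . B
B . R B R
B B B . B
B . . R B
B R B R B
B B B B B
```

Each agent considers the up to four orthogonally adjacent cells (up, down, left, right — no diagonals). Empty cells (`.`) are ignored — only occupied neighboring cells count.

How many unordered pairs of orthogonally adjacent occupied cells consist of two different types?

13

Scan each occupied cell's neighbors to the right and below so each pair is counted once.
From row 1: 2 unlike of 3 pairs (running 2/3).
From row 2: 4 unlike of 5 pairs (running 6/8).
From row 3: 0 unlike of 4 pairs (running 6/12).
From row 4: 1 unlike of 4 pairs (running 7/16).
From row 5: 6 unlike of 9 pairs (running 13/25).
From row 6: 0 unlike of 4 pairs (running 13/29).
Total adjacent occupied pairs: 29; unlike-type pairs: 13.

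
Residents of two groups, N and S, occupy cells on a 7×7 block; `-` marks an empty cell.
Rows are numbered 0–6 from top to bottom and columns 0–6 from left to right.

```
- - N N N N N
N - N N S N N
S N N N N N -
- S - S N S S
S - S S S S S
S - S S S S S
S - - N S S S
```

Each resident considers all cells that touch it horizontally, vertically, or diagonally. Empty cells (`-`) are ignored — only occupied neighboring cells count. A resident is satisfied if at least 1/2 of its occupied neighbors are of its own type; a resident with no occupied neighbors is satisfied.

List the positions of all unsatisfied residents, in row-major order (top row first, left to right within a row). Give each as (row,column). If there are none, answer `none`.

(1,4), (2,0), (3,3), (3,4), (6,3)

Row 0: (0,2)N 3/3 ✓ · (0,3)N 4/5 ✓ · (0,4)N 4/5 ✓ · (0,5)N 4/5 ✓ · (0,6)N 3/3 ✓
Row 1: (1,0)N 1/2 ✓ · (1,2)N 6/6 ✓ · (1,3)N 7/8 ✓ · (1,4)S 0/8 ✗ · (1,5)N 6/7 ✓ · (1,6)N 4/4 ✓
Row 2: (2,0)S 1/3 ✗ · (2,1)N 3/5 ✓ · (2,2)N 4/6 ✓ · (2,3)N 5/7 ✓ · (2,4)N 5/8 ✓ · (2,5)N 4/7 ✓
Row 3: (3,1)S 3/5 ✓ · (3,3)S 3/7 ✗ · (3,4)N 3/8 ✗ · (3,5)S 4/7 ✓ · (3,6)S 3/4 ✓
Row 4: (4,0)S 2/2 ✓ · (4,2)S 5/5 ✓ · (4,3)S 6/7 ✓ · (4,4)S 7/8 ✓ · (4,5)S 7/8 ✓ · (4,6)S 5/5 ✓
Row 5: (5,0)S 2/2 ✓ · (5,2)S 3/4 ✓ · (5,3)S 6/7 ✓ · (5,4)S 7/8 ✓ · (5,5)S 8/8 ✓ · (5,6)S 5/5 ✓
Row 6: (6,0)S 1/1 ✓ · (6,3)N 0/4 ✗ · (6,4)S 4/5 ✓ · (6,5)S 5/5 ✓ · (6,6)S 3/3 ✓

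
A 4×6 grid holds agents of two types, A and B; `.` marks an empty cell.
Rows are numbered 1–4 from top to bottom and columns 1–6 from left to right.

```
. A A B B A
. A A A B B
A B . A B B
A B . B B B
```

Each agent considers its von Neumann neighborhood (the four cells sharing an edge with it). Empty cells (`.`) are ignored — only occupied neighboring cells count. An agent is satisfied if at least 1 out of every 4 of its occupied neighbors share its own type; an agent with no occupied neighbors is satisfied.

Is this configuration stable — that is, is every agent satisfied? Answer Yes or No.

No

Row 1: (1,2)A 2/2 ✓ · (1,3)A 2/3 ✓ · (1,4)B 1/3 ✓ · (1,5)B 2/3 ✓ · (1,6)A 0/2 ✗
Row 2: (2,2)A 2/3 ✓ · (2,3)A 3/3 ✓ · (2,4)A 2/4 ✓ · (2,5)B 3/4 ✓ · (2,6)B 2/3 ✓
Row 3: (3,1)A 1/2 ✓ · (3,2)B 1/3 ✓ · (3,4)A 1/3 ✓ · (3,5)B 3/4 ✓ · (3,6)B 3/3 ✓
Row 4: (4,1)A 1/2 ✓ · (4,2)B 1/2 ✓ · (4,4)B 1/2 ✓ · (4,5)B 3/3 ✓ · (4,6)B 2/2 ✓
For instance (1,6) has only 0/2 same-type neighbors, below 1/4.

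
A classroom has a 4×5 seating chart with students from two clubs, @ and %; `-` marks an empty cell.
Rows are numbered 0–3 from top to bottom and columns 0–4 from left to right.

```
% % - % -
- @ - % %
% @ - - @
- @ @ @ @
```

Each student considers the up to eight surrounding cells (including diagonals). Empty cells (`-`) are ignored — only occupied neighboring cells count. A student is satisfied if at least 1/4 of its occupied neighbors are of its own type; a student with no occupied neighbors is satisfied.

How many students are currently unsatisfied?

Row 0: (0,0)% 1/2 satisfied · (0,1)% 1/2 satisfied · (0,3)% 2/2 satisfied
Row 1: (1,1)@ 1/4 satisfied · (1,3)% 2/3 satisfied · (1,4)% 2/3 satisfied
Row 2: (2,0)% 0/3 not · (2,1)@ 3/4 satisfied · (2,4)@ 2/4 satisfied
Row 3: (3,1)@ 2/3 satisfied · (3,2)@ 3/3 satisfied · (3,3)@ 3/3 satisfied · (3,4)@ 2/2 satisfied
Unsatisfied: (2,0) — 1 in total.

1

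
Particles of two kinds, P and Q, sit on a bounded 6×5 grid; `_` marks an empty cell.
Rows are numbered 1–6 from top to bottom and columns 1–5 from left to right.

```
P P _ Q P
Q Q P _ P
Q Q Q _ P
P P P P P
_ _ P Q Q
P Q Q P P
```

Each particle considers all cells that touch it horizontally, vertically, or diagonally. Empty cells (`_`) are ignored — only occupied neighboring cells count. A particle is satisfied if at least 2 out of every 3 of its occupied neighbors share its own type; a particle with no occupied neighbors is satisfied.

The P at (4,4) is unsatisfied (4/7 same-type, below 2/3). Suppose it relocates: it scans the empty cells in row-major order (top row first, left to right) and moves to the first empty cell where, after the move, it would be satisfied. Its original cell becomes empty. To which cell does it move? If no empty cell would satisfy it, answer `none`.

Vacating (4,4). Empty cells in order:
  (1,3): 2/4 same-type → still unsatisfied.
  (2,4): 4/6 same-type → satisfied — stop here.

(2,4)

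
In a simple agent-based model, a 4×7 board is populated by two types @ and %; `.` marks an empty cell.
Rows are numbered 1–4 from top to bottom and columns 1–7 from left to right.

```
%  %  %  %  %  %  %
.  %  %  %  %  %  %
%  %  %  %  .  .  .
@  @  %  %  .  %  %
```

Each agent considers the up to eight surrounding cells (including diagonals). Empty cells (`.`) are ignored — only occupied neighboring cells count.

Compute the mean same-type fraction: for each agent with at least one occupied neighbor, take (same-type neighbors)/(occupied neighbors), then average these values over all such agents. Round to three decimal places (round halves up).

0.888

Row 1: (1,1)% 2/2 · (1,2)% 4/4 · (1,3)% 5/5 · (1,4)% 5/5 · (1,5)% 5/5 · (1,6)% 5/5 · (1,7)% 3/3
Row 2: (2,2)% 7/7 · (2,3)% 8/8 · (2,4)% 7/7 · (2,5)% 6/6 · (2,6)% 5/5 · (2,7)% 3/3
Row 3: (3,1)% 2/4 · (3,2)% 5/7 · (3,3)% 7/8 · (3,4)% 6/6
Row 4: (4,1)@ 1/3 · (4,2)@ 1/5 · (4,3)% 4/5 · (4,4)% 3/3 · (4,6)% 1/1 · (4,7)% 1/1
Sum over 23 agents: 2/2 + 4/4 + 5/5 + 5/5 + 5/5 + 5/5 + 3/3 + 7/7 + 8/8 + 7/7 + 6/6 + 5/5 + 3/3 + 2/4 + 5/7 + 7/8 + 6/6 + 1/3 + 1/5 + 4/5 + 3/3 + 1/1 + 1/1 = 3431/168; mean = 3431/168 ÷ 23 = 3431/3864 = 0.887939… → 0.888.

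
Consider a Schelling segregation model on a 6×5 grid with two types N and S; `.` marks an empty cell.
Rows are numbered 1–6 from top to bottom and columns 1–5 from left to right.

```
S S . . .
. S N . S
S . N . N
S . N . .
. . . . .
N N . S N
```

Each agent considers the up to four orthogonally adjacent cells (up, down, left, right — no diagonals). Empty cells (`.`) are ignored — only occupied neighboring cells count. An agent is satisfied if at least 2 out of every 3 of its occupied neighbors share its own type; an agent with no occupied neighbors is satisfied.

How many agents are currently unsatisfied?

Row 1: (1,1)S 1/1 satisfied · (1,2)S 2/2 satisfied
Row 2: (2,2)S 1/2 not · (2,3)N 1/2 not · (2,5)S 0/1 not
Row 3: (3,1)S 1/1 satisfied · (3,3)N 2/2 satisfied · (3,5)N 0/1 not
Row 4: (4,1)S 1/1 satisfied · (4,3)N 1/1 satisfied
Row 6: (6,1)N 1/1 satisfied · (6,2)N 1/1 satisfied · (6,4)S 0/1 not · (6,5)N 0/1 not
Unsatisfied: (2,2), (2,3), (2,5), (3,5), (6,4), (6,5) — 6 in total.

6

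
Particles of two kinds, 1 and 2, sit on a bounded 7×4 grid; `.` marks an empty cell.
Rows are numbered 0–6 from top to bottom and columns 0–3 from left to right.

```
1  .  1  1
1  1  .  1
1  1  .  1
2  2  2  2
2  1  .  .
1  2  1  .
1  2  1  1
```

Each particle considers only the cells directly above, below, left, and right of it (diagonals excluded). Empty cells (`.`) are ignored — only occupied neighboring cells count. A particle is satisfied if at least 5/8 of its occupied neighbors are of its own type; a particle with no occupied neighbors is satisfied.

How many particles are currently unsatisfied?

10

Row 0: (0,0)1 1/1 ✓ · (0,2)1 1/1 ✓ · (0,3)1 2/2 ✓
Row 1: (1,0)1 3/3 ✓ · (1,1)1 2/2 ✓ · (1,3)1 2/2 ✓
Row 2: (2,0)1 2/3 ✓ · (2,1)1 2/3 ✓ · (2,3)1 1/2 ✗
Row 3: (3,0)2 2/3 ✓ · (3,1)2 2/4 ✗ · (3,2)2 2/2 ✓ · (3,3)2 1/2 ✗
Row 4: (4,0)2 1/3 ✗ · (4,1)1 0/3 ✗
Row 5: (5,0)1 1/3 ✗ · (5,1)2 1/4 ✗ · (5,2)1 1/2 ✗
Row 6: (6,0)1 1/2 ✗ · (6,1)2 1/3 ✗ · (6,2)1 2/3 ✓ · (6,3)1 1/1 ✓
Unsatisfied: (2,3), (3,1), (3,3), (4,0), (4,1), (5,0), (5,1), (5,2), (6,0), (6,1) — 10 in total.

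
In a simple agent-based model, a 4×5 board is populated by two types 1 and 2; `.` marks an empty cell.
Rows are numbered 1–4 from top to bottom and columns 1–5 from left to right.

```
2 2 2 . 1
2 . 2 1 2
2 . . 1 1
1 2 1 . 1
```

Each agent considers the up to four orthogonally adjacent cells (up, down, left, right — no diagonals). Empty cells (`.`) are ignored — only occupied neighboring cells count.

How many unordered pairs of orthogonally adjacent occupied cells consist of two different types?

Scan each occupied cell's neighbors to the right and below so each pair is counted once.
Row 1: 2(1,1)–2(1,2)= 2(1,1)–2(2,1)= 2(1,2)–2(1,3)= 2(1,3)–2(2,3)= 1(1,5)–2(2,5)≠  → 1/5 unlike.
Row 2: 2(2,1)–2(3,1)= 2(2,3)–1(2,4)≠ 1(2,4)–2(2,5)≠ 1(2,4)–1(3,4)= 2(2,5)–1(3,5)≠  → 3/5 unlike.
Row 3: 2(3,1)–1(4,1)≠ 1(3,4)–1(3,5)= 1(3,5)–1(4,5)=  → 1/3 unlike.
Row 4: 1(4,1)–2(4,2)≠ 2(4,2)–1(4,3)≠  → 2/2 unlike.
Total adjacent occupied pairs: 15; unlike-type pairs: 7.

7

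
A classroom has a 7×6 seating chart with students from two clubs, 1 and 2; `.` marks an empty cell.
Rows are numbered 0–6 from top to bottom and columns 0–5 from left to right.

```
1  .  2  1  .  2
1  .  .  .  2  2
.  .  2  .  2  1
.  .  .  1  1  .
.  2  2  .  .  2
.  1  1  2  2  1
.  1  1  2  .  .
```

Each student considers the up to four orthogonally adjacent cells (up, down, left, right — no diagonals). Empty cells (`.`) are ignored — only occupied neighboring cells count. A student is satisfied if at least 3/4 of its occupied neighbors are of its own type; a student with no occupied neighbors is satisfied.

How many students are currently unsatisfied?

Row 0: (0,0)1 1/1 ok · (0,2)2 0/1 unhappy · (0,3)1 0/1 unhappy · (0,5)2 1/1 ok
Row 1: (1,0)1 1/1 ok · (1,4)2 2/2 ok · (1,5)2 2/3 unhappy
Row 2: (2,2)2 0/0 ok · (2,4)2 1/3 unhappy · (2,5)1 0/2 unhappy
Row 3: (3,3)1 1/1 ok · (3,4)1 1/2 unhappy
Row 4: (4,1)2 1/2 unhappy · (4,2)2 1/2 unhappy · (4,5)2 0/1 unhappy
Row 5: (5,1)1 2/3 unhappy · (5,2)1 2/4 unhappy · (5,3)2 2/3 unhappy · (5,4)2 1/2 unhappy · (5,5)1 0/2 unhappy
Row 6: (6,1)1 2/2 ok · (6,2)1 2/3 unhappy · (6,3)2 1/2 unhappy
Unsatisfied: (0,2), (0,3), (1,5), (2,4), (2,5), (3,4), (4,1), (4,2), (4,5), (5,1), (5,2), (5,3), (5,4), (5,5), (6,2), (6,3) — 16 in total.

16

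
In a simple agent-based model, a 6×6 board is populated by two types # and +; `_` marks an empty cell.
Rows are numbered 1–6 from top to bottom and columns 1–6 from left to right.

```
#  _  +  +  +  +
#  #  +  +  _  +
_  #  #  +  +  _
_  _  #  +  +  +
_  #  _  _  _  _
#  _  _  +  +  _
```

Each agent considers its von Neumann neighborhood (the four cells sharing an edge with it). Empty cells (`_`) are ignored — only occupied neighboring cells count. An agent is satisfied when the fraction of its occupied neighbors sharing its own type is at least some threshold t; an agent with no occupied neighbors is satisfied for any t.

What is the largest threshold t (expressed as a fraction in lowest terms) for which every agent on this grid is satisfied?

1/2

(1,1)# 1/1
(1,3)+ 2/2
(1,4)+ 3/3
(1,5)+ 2/2
(1,6)+ 2/2
(2,1)# 2/2
(2,2)# 2/3
(2,3)+ 2/4
(2,4)+ 3/3
(2,6)+ 1/1
(3,2)# 2/2
(3,3)# 2/4
(3,4)+ 3/4
(3,5)+ 2/2
(4,3)# 1/2
(4,4)+ 2/3
(4,5)+ 3/3
(4,6)+ 1/1
(5,2)# — no occupied neighbors
(6,1)# — no occupied neighbors
(6,4)+ 1/1
(6,5)+ 1/1
The smallest same-type fraction is 2/4 at (2,3), which reduces to 1/2. Any threshold above that leaves this agent unsatisfied.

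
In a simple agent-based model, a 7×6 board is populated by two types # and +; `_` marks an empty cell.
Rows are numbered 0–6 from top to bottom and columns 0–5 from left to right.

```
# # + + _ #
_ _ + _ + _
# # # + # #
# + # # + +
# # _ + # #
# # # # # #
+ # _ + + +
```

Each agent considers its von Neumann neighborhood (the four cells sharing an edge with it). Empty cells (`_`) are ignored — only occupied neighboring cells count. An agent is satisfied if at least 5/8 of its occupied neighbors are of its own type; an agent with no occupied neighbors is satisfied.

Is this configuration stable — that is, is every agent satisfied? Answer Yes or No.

No

Row 0: (0,0)# 1/1 ok · (0,1)# 1/2 unhappy · (0,2)+ 2/3 ok · (0,3)+ 1/1 ok · (0,5)# 0/0 ok
Row 1: (1,2)+ 1/2 unhappy · (1,4)+ 0/1 unhappy
Row 2: (2,0)# 2/2 ok · (2,1)# 2/3 ok · (2,2)# 2/4 unhappy · (2,3)+ 0/3 unhappy · (2,4)# 1/4 unhappy · (2,5)# 1/2 unhappy
Row 3: (3,0)# 2/3 ok · (3,1)+ 0/4 unhappy · (3,2)# 2/3 ok · (3,3)# 1/4 unhappy · (3,4)+ 1/4 unhappy · (3,5)+ 1/3 unhappy
Row 4: (4,0)# 3/3 ok · (4,1)# 2/3 ok · (4,3)+ 0/3 unhappy · (4,4)# 2/4 unhappy · (4,5)# 2/3 ok
Row 5: (5,0)# 2/3 ok · (5,1)# 4/4 ok · (5,2)# 2/2 ok · (5,3)# 2/4 unhappy · (5,4)# 3/4 ok · (5,5)# 2/3 ok
Row 6: (6,0)+ 0/2 unhappy · (6,1)# 1/2 unhappy · (6,3)+ 1/2 unhappy · (6,4)+ 2/3 ok · (6,5)+ 1/2 unhappy
For instance (0,1) has only 1/2 same-type neighbors, below 5/8.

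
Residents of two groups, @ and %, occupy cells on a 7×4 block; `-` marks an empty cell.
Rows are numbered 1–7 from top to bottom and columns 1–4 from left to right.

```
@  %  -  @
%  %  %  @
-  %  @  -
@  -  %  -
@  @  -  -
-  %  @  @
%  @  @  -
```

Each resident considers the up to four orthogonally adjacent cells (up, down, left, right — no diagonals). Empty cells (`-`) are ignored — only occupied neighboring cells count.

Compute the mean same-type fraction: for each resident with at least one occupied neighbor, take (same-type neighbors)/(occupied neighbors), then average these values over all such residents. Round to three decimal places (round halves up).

Row 1: (1,1)@ 0/2 · (1,2)% 1/2 · (1,4)@ 1/1
Row 2: (2,1)% 1/2 · (2,2)% 4/4 · (2,3)% 1/3 · (2,4)@ 1/2
Row 3: (3,2)% 1/2 · (3,3)@ 0/3
Row 4: (4,1)@ 1/1 · (4,3)% 0/1
Row 5: (5,1)@ 2/2 · (5,2)@ 1/2
Row 6: (6,2)% 0/3 · (6,3)@ 2/3 · (6,4)@ 1/1
Row 7: (7,1)% 0/1 · (7,2)@ 1/3 · (7,3)@ 2/2
Sum over 19 residents: 0/2 + 1/2 + 1/1 + 1/2 + 4/4 + 1/3 + 1/2 + 1/2 + 0/3 + 1/1 + 0/1 + 2/2 + 1/2 + 0/3 + 2/3 + 1/1 + 0/1 + 1/3 + 2/2 = 59/6; mean = 59/6 ÷ 19 = 59/114 = 0.517543… → 0.518.

0.518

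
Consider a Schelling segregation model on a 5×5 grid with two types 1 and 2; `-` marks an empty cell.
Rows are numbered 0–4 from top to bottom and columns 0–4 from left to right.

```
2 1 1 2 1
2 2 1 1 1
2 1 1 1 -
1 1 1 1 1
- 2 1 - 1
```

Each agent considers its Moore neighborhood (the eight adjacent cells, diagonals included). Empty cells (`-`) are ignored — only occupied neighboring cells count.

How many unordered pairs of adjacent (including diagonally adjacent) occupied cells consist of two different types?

Scan each occupied cell's neighbors to the right and below (and the two forward diagonals) so each pair is counted once.
From row 0: 9 unlike of 17 pairs (running 9/17).
From row 1: 4 unlike of 15 pairs (running 13/32).
From row 2: 3 unlike of 14 pairs (running 16/46).
From row 3: 3 unlike of 12 pairs (running 19/58).
From row 4: 1 unlike of 1 pairs (running 20/59).
Total adjacent occupied pairs: 59; unlike-type pairs: 20.

20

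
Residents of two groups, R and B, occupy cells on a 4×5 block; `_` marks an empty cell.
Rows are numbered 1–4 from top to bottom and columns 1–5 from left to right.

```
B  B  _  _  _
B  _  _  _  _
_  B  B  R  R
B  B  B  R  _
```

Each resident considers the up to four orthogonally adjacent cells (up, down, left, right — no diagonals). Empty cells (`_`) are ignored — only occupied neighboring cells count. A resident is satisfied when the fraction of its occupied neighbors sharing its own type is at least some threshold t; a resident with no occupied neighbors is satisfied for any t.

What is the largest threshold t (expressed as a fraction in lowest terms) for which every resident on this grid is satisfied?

1/2

Row 1: (1,1)B 2/2 · (1,2)B 1/1
Row 2: (2,1)B 1/1
Row 3: (3,2)B 2/2 · (3,3)B 2/3 · (3,4)R 2/3 · (3,5)R 1/1
Row 4: (4,1)B 1/1 · (4,2)B 3/3 · (4,3)B 2/3 · (4,4)R 1/2
The smallest same-type fraction is 1/2 at (4,4), which reduces to 1/2. Any threshold above that leaves this resident unsatisfied.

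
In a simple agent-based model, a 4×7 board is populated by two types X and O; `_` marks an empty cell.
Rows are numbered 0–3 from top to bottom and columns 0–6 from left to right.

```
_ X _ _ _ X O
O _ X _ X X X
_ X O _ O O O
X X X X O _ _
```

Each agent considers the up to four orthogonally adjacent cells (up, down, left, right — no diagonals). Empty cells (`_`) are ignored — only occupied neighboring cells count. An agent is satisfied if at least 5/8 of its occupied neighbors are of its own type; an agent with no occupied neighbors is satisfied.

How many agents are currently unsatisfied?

Row 0: (0,1)X 0/0 satisfied · (0,5)X 1/2 not · (0,6)O 0/2 not
Row 1: (1,0)O 0/0 satisfied · (1,2)X 0/1 not · (1,4)X 1/2 not · (1,5)X 3/4 satisfied · (1,6)X 1/3 not
Row 2: (2,1)X 1/2 not · (2,2)O 0/3 not · (2,4)O 2/3 satisfied · (2,5)O 2/3 satisfied · (2,6)O 1/2 not
Row 3: (3,0)X 1/1 satisfied · (3,1)X 3/3 satisfied · (3,2)X 2/3 satisfied · (3,3)X 1/2 not · (3,4)O 1/2 not
Unsatisfied: (0,5), (0,6), (1,2), (1,4), (1,6), (2,1), (2,2), (2,6), (3,3), (3,4) — 10 in total.

10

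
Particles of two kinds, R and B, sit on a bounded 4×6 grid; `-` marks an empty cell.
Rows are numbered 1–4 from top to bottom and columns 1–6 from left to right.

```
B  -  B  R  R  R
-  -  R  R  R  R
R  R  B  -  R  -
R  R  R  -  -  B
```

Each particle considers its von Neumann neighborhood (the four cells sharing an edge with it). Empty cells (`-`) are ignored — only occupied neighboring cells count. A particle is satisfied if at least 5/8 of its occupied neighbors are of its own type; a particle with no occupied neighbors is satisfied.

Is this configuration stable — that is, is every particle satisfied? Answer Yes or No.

No

(1,1)B 0/0 satisfied
(1,3)B 0/2 not
(1,4)R 2/3 satisfied
(1,5)R 3/3 satisfied
(1,6)R 2/2 satisfied
(2,3)R 1/3 not
(2,4)R 3/3 satisfied
(2,5)R 4/4 satisfied
(2,6)R 2/2 satisfied
(3,1)R 2/2 satisfied
(3,2)R 2/3 satisfied
(3,3)B 0/3 not
(3,5)R 1/1 satisfied
(4,1)R 2/2 satisfied
(4,2)R 3/3 satisfied
(4,3)R 1/2 not
(4,6)B 0/0 satisfied
For instance (1,3) has only 0/2 same-type neighbors, below 5/8.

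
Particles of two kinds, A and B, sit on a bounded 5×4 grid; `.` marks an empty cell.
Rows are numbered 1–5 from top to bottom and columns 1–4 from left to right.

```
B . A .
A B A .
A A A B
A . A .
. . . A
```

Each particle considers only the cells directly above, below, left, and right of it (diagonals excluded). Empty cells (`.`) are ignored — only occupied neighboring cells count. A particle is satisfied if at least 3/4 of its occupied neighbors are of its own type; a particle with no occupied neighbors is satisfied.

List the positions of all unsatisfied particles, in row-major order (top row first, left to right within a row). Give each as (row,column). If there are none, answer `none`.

Row 1: (1,1)B 0/1 ✗ · (1,3)A 1/1 ✓
Row 2: (2,1)A 1/3 ✗ · (2,2)B 0/3 ✗ · (2,3)A 2/3 ✗
Row 3: (3,1)A 3/3 ✓ · (3,2)A 2/3 ✗ · (3,3)A 3/4 ✓ · (3,4)B 0/1 ✗
Row 4: (4,1)A 1/1 ✓ · (4,3)A 1/1 ✓
Row 5: (5,4)A 0/0 ✓

(1,1), (2,1), (2,2), (2,3), (3,2), (3,4)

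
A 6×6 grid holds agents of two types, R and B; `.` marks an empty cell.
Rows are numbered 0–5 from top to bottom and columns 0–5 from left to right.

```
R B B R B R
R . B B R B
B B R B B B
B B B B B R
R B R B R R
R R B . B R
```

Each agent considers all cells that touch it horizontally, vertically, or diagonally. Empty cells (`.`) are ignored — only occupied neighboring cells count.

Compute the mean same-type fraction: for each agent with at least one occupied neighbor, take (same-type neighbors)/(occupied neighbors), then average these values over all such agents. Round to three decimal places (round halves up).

0.529

(0,0)R 1/2
(0,1)B 2/4
(0,2)B 3/4
(0,3)R 1/5
(0,4)B 2/5
(0,5)R 1/3
(1,0)R 1/4
(1,2)B 5/7
(1,3)B 5/8
(1,4)R 2/8
(1,5)B 3/5
(2,0)B 3/4
(2,1)B 5/7
(2,2)R 0/7
(2,3)B 6/8
(2,4)B 6/8
(2,5)B 3/5
(3,0)B 4/5
(3,1)B 5/8
(3,2)B 6/8
(3,3)B 5/8
(3,4)B 5/8
(3,5)R 2/5
(4,0)R 2/5
(4,1)B 4/8
(4,2)R 1/7
(4,3)B 5/7
(4,4)R 3/7
(4,5)R 3/5
(5,0)R 2/3
(5,1)R 3/5
(5,2)B 2/4
(5,4)B 1/4
(5,5)R 2/3
Sum over 34 agents: 1/2 + 2/4 + 3/4 + 1/5 + 2/5 + 1/3 + 1/4 + 5/7 + 5/8 + 2/8 + 3/5 + 3/4 + 5/7 + 0/7 + 6/8 + 6/8 + 3/5 + 4/5 + 5/8 + 6/8 + 5/8 + 5/8 + 2/5 + 2/5 + 4/8 + 1/7 + 5/7 + 3/7 + 3/5 + 2/3 + 3/5 + 2/4 + 1/4 + 2/3 = 1888/105; mean = 1888/105 ÷ 34 = 944/1785 = 0.528851… → 0.529.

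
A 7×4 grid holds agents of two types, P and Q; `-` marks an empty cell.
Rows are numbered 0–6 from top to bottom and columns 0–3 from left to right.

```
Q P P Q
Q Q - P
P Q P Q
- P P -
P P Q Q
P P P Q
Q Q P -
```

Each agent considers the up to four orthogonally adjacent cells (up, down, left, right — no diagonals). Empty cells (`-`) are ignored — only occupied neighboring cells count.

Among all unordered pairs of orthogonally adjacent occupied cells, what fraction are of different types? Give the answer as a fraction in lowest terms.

Scan each occupied cell's neighbors to the right and below so each pair is counted once.
From row 0: 4 unlike of 6 pairs (running 4/6).
From row 1: 2 unlike of 4 pairs (running 6/10).
From row 2: 4 unlike of 5 pairs (running 10/15).
From row 3: 1 unlike of 3 pairs (running 11/18).
From row 4: 2 unlike of 7 pairs (running 13/25).
From row 5: 3 unlike of 6 pairs (running 16/31).
From row 6: 1 unlike of 2 pairs (running 17/33).
Total adjacent occupied pairs: 33; unlike-type pairs: 17.
17/33 is already in lowest terms.

17/33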